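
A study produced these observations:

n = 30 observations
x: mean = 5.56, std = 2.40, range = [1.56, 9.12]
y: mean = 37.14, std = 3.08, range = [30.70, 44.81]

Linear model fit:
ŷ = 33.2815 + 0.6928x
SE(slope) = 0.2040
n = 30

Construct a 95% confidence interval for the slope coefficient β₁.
The 95% CI for β₁ is (0.2749, 1.1107)

Confidence interval for the slope:

The 95% CI for β₁ is: β̂₁ ± t*(α/2, n-2) × SE(β̂₁)

Step 1: Find critical t-value
- Confidence level = 0.95
- Degrees of freedom = n - 2 = 30 - 2 = 28
- t*(α/2, 28) = 2.0484

Step 2: Calculate margin of error
Margin = 2.0484 × 0.2040 = 0.4179

Step 3: Construct interval
CI = 0.6928 ± 0.4179
CI = (0.2749, 1.1107)

Interpretation: intervals built this way capture the true β₁ in 95% of repeated samples; here the plausible range for the per-unit effect of x on y is 0.2749 to 1.1107.
Both endpoints are positive, so the data support a genuinely positive slope at this confidence level.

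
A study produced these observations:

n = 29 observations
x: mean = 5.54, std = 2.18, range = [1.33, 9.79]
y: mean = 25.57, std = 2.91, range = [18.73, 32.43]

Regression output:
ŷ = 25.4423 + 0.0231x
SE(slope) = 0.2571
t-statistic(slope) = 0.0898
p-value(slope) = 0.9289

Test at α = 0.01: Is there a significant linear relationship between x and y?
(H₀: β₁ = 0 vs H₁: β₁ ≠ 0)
p-value = 0.9289 ≥ α = 0.01, so we fail to reject H₀. The relationship is not significant.

Hypothesis test for the slope coefficient:

H₀: β₁ = 0 (no linear relationship)
H₁: β₁ ≠ 0 (linear relationship exists)

Test statistic: t = β̂₁ / SE(β̂₁) = 0.0231 / 0.2571 = 0.0898

p = 0.9289: how often a slope estimate this far from 0 (in SE units) would arise by chance if β₁ were truly 0.

Decision rule: reject H₀ if p-value < α.
p-value = 0.9289 ≥ α = 0.01 → fail to reject H₀.

There is not sufficient evidence at the 1% significance level to conclude that a linear relationship exists between x and y.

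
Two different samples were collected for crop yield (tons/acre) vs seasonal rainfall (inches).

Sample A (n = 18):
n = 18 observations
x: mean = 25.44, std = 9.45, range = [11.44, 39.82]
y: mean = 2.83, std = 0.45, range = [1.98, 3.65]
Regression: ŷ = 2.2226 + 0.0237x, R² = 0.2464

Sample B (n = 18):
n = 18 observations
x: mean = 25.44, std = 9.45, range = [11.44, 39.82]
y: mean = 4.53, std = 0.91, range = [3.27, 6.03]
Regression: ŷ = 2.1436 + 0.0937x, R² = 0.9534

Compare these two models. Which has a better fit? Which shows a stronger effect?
Model B has the better fit (R² = 0.9534 vs 0.2464). Model B shows the stronger effect (|β₁| = 0.0937 vs 0.0237).

Model Comparison:

Fit — compare R²:
- Model A: R² = 0.2464 → 24.64% of variance in crop yield explained
- Model B: R² = 0.9534 → 95.34% of variance in crop yield explained
- 0.9534 > 0.2464 → Model B has the better fit

Strength of effect — compare |β₁|:
- Model A: β₁ = 0.0237 → predicted crop yield rises 0.0237 tons/acre per additional inch of rainfall
- Model B: β₁ = 0.0937 → predicted crop yield rises 0.0937 tons/acre per additional inch of rainfall
- |0.0237| < |0.0937| → Model B shows the stronger marginal effect

Notes:
- R² measures how tightly points cluster around the line; β₁ measures how steep the line is — they answer different questions.
- A better fit (higher R²) doesn't necessarily mean a more important relationship.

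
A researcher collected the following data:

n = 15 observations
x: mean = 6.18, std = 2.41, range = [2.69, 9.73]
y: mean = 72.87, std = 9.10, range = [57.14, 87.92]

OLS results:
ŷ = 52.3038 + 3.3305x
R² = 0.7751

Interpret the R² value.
R² = 0.7751 means 77.51% of the variation in y is explained by the linear relationship with x. This indicates a strong fit.

R² = 1 − SS_res/SS_tot compares the residual scatter to the total scatter of y about its mean.

Here R² = 0.7751:
- Explained: 77.51% of the variation in y
- Unexplained (residual): 100% − 77.51% = 22.49%
- Rule of thumb (below 0.3 weak; 0.3 to below 0.7 moderate; 0.7 and above strong) → strong

Note: R² never decreases when predictors are added, so it should not be used alone to compare models of different size.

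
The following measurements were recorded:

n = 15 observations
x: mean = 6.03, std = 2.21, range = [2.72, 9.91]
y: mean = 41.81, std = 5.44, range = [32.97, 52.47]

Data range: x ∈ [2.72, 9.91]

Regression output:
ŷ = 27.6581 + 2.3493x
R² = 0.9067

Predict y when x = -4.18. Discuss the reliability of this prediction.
The equation gives ŷ = 17.8380; however x = -4.18 is 6.90 units below the observed range, so this extrapolated value should not be trusted.

Prediction calculation:
ŷ = 27.6581 + 2.3493 × (-4.18)
ŷ = 17.8380

Reliability:
- Data range: x ∈ [2.72, 9.91]
- Prediction point: x = -4.18 is 6.90 units below the observed range → this is EXTRAPOLATION, not interpolation

Why that matters here:
- The linear relationship may not hold outside the observed range
- There are no observations near this x to validate the fitted line there

A defensible statement: 'if the linear trend continued to x = -4.18, y would be about 17.8380' — the premise is untested.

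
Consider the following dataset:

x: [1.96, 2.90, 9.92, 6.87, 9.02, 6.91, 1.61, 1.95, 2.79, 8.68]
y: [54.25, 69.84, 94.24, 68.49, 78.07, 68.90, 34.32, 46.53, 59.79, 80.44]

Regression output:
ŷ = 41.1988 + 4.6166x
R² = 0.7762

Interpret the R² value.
R² = 0.7762 means 77.62% of the variation in y is explained by the linear relationship with x. This indicates a strong fit.

R² = 1 − SS_res/SS_tot compares the residual scatter to the total scatter of y about its mean.

Here R² = 0.7762:
- Explained: 77.62% of the variation in y
- Unexplained (residual): 100% − 77.62% = 22.38%
- Rule of thumb (below 0.3 weak; 0.3 to below 0.7 moderate; 0.7 and above strong) → strong

Calculation: R² = 1 − (SS_res / SS_tot), where SS_res is the sum of squared residuals and SS_tot the total sum of squares.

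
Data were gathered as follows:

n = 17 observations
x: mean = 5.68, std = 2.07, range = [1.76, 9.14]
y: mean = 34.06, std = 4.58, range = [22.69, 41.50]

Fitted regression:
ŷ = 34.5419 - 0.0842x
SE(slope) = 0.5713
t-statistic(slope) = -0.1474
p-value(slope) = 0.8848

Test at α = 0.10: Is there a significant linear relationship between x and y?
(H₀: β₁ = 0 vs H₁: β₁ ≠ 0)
p-value = 0.8848 ≥ α = 0.10, so we fail to reject H₀. The relationship is not significant.

Hypothesis test for the slope coefficient:

H₀: β₁ = 0 (no linear relationship)
H₁: β₁ ≠ 0 (linear relationship exists)

Test statistic: t = β̂₁ / SE(β̂₁) = -0.0842 / 0.5713 = -0.1474

p = 0.8848: how often a slope estimate this far from 0 (in SE units) would arise by chance if β₁ were truly 0.

Decision rule: reject H₀ if p-value < α.
p-value = 0.8848 ≥ α = 0.10 → fail to reject H₀.

There is not sufficient evidence at the 10% significance level to conclude that a linear relationship exists between x and y.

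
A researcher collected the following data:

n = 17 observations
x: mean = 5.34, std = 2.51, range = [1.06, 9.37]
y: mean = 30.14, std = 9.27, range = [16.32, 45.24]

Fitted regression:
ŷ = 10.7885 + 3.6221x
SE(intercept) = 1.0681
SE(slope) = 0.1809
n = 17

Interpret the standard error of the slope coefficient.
SE(β̂₁) = 0.1809 is the estimated standard deviation of the slope estimate across repeated samples; relative to β̂₁ = 3.6221 that is 5.0%, a precise estimate.

SE(β̂₁) = 0.1809 says: if we drew many samples of n = 17 from the same population and refit each time, the fitted slopes would scatter with a standard deviation of roughly 0.1809 around the true β₁.

Relative precision:
- SE / |β̂₁| = 0.1809 / 3.6221 = 5.0%
- Rule of thumb (under 20%: precise; 20% to under 50%: moderately precise; 50% or more: imprecise) → precise

Rough 95% range (±2 SE): 3.6221 ± 0.3618 → (3.2603, 3.9839).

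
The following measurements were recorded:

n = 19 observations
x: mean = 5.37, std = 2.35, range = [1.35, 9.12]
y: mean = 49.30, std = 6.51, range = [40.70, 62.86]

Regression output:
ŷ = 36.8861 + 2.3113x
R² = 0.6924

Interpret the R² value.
R² = 0.6924 means 69.24% of the variation in y is explained by the linear relationship with x. This indicates a moderate fit.

R² (coefficient of determination) measures the proportion of variance in y explained by the regression model.

Here R² = 0.6924:
- Explained: 69.24% of the variation in y
- Unexplained (residual): 100% − 69.24% = 30.76%
- Rule of thumb (below 0.3 weak; 0.3 to below 0.7 moderate; 0.7 and above strong) → moderate

Equivalently, for simple linear regression R² = r², so |r| = √0.6924 ≈ 0.8321.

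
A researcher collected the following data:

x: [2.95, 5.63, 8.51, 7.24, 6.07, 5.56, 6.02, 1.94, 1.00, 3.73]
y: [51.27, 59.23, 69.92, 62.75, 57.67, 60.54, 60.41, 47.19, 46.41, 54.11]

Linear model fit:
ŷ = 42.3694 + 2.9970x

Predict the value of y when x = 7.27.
ŷ = 64.1576

Plug x = 7.27 into the fitted line:

ŷ = 42.3694 + 2.9970 × 7.27
ŷ = 42.3694 + 21.7882
ŷ = 64.1576

This is a point prediction; actual observations scatter around it by roughly the residual standard deviation.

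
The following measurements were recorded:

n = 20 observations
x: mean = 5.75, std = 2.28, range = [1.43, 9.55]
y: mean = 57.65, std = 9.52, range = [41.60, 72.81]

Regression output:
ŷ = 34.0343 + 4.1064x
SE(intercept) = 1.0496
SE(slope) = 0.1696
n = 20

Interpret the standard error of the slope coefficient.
The slope 4.1064 is pinned down to within about ±0.1696 (one SE) by these data — relative uncertainty 4.1%, i.e. precise.

What SE measures:
- The standard error quantifies the sampling variability of the coefficient estimate
- It is the estimated standard deviation of β̂₁ across hypothetical repeated samples of the same size
- Smaller SE → more precise estimate

Relative precision:
- SE / |β̂₁| = 0.1696 / 4.1064 = 4.1%
- Rule of thumb (under 20%: precise; 20% to under 50%: moderately precise; 50% or more: imprecise) → precise

Link to interval estimation: a confidence interval for β₁ is β̂₁ ± t* × 0.1696, so SE sets the half-width per unit of t*.

What drives SE(β̂₁): wider spread of x values → smaller SE; larger n (here n = 20) → smaller SE.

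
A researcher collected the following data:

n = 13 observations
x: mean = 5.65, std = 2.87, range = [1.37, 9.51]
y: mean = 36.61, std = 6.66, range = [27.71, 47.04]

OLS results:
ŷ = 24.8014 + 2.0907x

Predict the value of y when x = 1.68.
ŷ = 28.3138

Plug x = 1.68 into the fitted line:

ŷ = 24.8014 + 2.0907 × 1.68
ŷ = 24.8014 + 3.5124
ŷ = 28.3138

This is a point prediction; actual observations scatter around it by roughly the residual standard deviation.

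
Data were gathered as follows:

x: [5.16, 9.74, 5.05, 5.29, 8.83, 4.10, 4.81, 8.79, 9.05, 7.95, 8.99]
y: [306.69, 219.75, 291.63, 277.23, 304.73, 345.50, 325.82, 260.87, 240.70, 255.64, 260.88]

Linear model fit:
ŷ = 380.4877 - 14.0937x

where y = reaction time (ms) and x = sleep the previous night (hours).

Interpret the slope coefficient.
An increase of one hour in sleep is associated with a 14.0937 ms decrease in predicted reaction time.

β₁ = -14.0937 is the change in predicted reaction time (ms) per additional hour of sleep.

Interpretation:
- Sleep up by 1 hour → predicted reaction time decreases by 14.0937 ms
- The effect is assumed constant over the observed range of x (linearity)

The intercept β₀ = 380.4877 is the predicted reaction time when sleep = 0; since the smallest observed x is 4.10, this is an extrapolation and mainly anchors the line.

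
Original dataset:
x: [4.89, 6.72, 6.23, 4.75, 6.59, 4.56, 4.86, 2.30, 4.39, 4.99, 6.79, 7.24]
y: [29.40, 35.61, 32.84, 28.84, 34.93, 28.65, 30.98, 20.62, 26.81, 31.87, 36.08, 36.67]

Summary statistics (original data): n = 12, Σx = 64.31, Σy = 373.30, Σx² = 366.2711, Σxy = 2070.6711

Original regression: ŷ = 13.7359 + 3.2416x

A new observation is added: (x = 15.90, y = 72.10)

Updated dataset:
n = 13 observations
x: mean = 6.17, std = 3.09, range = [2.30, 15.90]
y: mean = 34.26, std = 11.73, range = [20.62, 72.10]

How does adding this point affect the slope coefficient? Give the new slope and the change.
New slope β₁ = 3.7762 versus 3.2416 before: a change of +0.5346 (+16.5%).

The new point has HIGH LEVERAGE: x = 15.90 is far from the original mean x̄ = 64.31/12 ≈ 5.36 (original range [2.30, 7.24]).

Step 1: Update the sums with the new point (n goes from 12 to 13)
Σx  = 64.31 + 15.90 = 80.21
Σy  = 373.30 + 72.10 = 445.40
Σx² = 366.2711 + 15.90² = 366.2711 + 252.8100 = 619.0811
Σxy = 2070.6711 + 15.90×72.10 = 2070.6711 + 1146.3900 = 3217.0611

Step 2: Recompute the slope with b₁ = (nΣxy − ΣxΣy) / (nΣx² − (Σx)²)
Numerator   = 13×3217.0611 − 80.21×445.40 = 41821.7943 − 35725.5340 = 6096.2603
Denominator = 13×619.0811 − 80.21² = 8048.0543 − 6433.6441 = 1614.4102
b₁(new) = 6096.2603 / 1614.4102 = 3.7762

(Same formula on the original sums: (12×2070.6711 − 64.31×373.30) / (12×366.2711 − 64.31²) = 841.1302 / 259.4771 = 3.2416, matching the given fit.)

Step 3: Change in slope
Δβ₁ = 3.7762 − 3.2416 = +0.5346
Relative change = +0.5346 / 3.2416 × 100% = +16.5%
→ the slope increases when the point is added.

A high-leverage point only changes the slope if it is off the original line; here y = 72.10 is above the original trend, so the slope increases.
In practice: investigate whether it comes from the same population as the rest of the sample.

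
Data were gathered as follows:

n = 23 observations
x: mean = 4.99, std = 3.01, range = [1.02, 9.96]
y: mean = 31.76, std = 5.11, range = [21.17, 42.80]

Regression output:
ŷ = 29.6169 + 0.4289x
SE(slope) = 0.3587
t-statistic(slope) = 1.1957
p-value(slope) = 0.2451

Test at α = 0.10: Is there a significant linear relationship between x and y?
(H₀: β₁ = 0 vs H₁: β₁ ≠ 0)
Since p-value = 0.2451 ≥ α = 0.10, fail to reject H₀ — the slope is not significantly different from 0.

Hypothesis test for the slope coefficient:

H₀: β₁ = 0 (no linear relationship)
H₁: β₁ ≠ 0 (linear relationship exists)

Test statistic: t = β̂₁ / SE(β̂₁) = 0.4289 / 0.3587 = 1.1957

With df = 21, the two-sided p-value for |t| = 1.1957 is 0.2451.

Decision rule: reject H₀ if p-value < α.
p-value = 0.2451 ≥ α = 0.10 → fail to reject H₀.

There is not sufficient evidence at the 10% significance level to conclude that a linear relationship exists between x and y.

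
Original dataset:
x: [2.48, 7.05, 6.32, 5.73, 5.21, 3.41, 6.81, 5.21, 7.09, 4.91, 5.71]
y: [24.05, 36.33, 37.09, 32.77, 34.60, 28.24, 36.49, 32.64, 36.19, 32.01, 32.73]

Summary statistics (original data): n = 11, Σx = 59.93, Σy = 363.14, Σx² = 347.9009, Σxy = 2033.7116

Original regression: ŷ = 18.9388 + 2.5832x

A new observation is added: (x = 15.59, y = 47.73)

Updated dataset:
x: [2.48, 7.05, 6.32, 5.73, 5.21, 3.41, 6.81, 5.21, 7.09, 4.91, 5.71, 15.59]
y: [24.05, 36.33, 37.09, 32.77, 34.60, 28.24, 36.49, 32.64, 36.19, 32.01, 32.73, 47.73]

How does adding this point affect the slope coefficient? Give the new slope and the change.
The slope changes from 2.5832 to 1.6605 (change of -0.9227, or -35.7%).

The new point has HIGH LEVERAGE: x = 15.59 is far from the original mean x̄ = 59.93/11 ≈ 5.45 (original range [2.48, 7.09]).

Step 1: Update the sums with the new point (n goes from 11 to 12)
Σx  = 59.93 + 15.59 = 75.52
Σy  = 363.14 + 47.73 = 410.87
Σx² = 347.9009 + 15.59² = 347.9009 + 243.0481 = 590.9490
Σxy = 2033.7116 + 15.59×47.73 = 2033.7116 + 744.1107 = 2777.8223

Step 2: Recompute the slope with b₁ = (nΣxy − ΣxΣy) / (nΣx² − (Σx)²)
Numerator   = 12×2777.8223 − 75.52×410.87 = 33333.8676 − 31028.9024 = 2304.9652
Denominator = 12×590.9490 − 75.52² = 7091.3880 − 5703.2704 = 1388.1176
b₁(new) = 2304.9652 / 1388.1176 = 1.6605

(Same formula on the original sums: (11×2033.7116 − 59.93×363.14) / (11×347.9009 − 59.93²) = 607.8474 / 235.3050 = 2.5832, matching the given fit.)

Step 3: Change in slope
Δβ₁ = 1.6605 − 2.5832 = -0.9227
Relative change = -0.9227 / 2.5832 × 100% = -35.7%
→ the slope decreases when the point is added.

A high-leverage point only changes the slope if it is off the original line; here y = 47.73 is below the original trend, so the slope decreases.
In practice: investigate whether it comes from the same population as the rest of the sample; refit with and without it and report both if conclusions differ.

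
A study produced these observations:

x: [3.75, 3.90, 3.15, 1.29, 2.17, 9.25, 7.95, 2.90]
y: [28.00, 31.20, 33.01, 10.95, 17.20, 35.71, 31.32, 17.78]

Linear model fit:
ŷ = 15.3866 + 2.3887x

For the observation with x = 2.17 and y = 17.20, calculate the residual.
Residual = -3.3701

The residual is the difference between the actual value and the predicted value:

Residual = y - ŷ

Step 1: Calculate predicted value
ŷ = 15.3866 + 2.3887 × 2.17
ŷ = 20.5701

Step 2: Calculate residual
Residual = 17.20 - 20.5701
Residual = -3.3701

The residual is negative, so the observed y = 17.20 sits below the regression line (the line overestimates it by 3.3701).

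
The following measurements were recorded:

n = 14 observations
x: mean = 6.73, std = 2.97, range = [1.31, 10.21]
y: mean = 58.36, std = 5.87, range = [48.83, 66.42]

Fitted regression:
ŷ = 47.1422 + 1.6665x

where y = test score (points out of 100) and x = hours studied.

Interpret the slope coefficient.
For each additional hour of study time, predicted test score increases by approximately 1.6665 points.

The slope coefficient β₁ = 1.6665 represents the marginal effect of study time on test score.

Interpretation:
- Study time up by 1 hour → predicted test score increases by 1.6665 points
- The effect is assumed constant over the observed range of x (linearity)

(β₀ = 47.1422 is the fitted value at x = 0 and is not part of the slope interpretation.)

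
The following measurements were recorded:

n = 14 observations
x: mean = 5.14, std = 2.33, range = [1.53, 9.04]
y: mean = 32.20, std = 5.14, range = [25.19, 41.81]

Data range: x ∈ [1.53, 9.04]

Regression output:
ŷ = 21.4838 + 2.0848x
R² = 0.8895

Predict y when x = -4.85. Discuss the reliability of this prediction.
ŷ = 11.3725 (extrapolation — x = -4.85 lies outside [1.53, 9.04], so reliability is low).

Prediction calculation:
ŷ = 21.4838 + 2.0848 × (-4.85)
ŷ = 11.3725

Reliability:
- Data range: x ∈ [1.53, 9.04]
- Prediction point: x = -4.85 is 6.38 units below the observed range → this is EXTRAPOLATION, not interpolation

Why that matters here:
- R² describes fit only over the sampled x values; it says nothing about behaviour beyond them
- Real relationships often flatten, saturate, or turn nonlinear at extremes
- The linear relationship may not hold outside the observed range

The R² = 0.8895 only validates the fit within [1.53, 9.04]; treat ŷ = 11.3725 with caution.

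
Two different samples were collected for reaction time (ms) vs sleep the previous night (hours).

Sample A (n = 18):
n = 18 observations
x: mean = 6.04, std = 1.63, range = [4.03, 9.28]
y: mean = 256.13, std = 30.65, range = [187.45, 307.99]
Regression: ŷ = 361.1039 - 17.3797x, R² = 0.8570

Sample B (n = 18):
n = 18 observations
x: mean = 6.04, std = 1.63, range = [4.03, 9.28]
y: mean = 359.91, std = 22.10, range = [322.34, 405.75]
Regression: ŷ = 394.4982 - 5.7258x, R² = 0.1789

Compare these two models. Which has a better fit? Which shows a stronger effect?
Model A has the better fit (R² = 0.8570 vs 0.1789). Model A shows the stronger effect (|β₁| = 17.3797 vs 5.7258).

Model Comparison:

Goodness of fit (R²):
- Model A: R² = 0.8570 → 85.70% of variance in reaction time explained
- Model B: R² = 0.1789 → 17.89% of variance in reaction time explained
- 0.8570 > 0.1789 → Model A has the better fit

Effect size (slope magnitude):
- Model A: β₁ = -17.3797 → predicted reaction time falls 17.3797 ms per additional hour of sleep
- Model B: β₁ = -5.7258 → predicted reaction time falls 5.7258 ms per additional hour of sleep
- |-17.3797| > |-5.7258| → Model A shows the stronger marginal effect

Note: A steeper slope doesn't make a better model if the scatter around the line is large.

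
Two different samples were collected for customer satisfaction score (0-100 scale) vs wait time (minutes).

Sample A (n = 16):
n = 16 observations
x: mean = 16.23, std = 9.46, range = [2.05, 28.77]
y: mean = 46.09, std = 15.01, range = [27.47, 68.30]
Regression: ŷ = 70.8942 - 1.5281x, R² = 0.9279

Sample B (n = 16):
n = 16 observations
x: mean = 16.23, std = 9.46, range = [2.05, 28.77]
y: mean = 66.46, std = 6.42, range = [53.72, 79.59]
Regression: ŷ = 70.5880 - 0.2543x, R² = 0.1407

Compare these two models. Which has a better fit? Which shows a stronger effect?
Model A has the better fit (R² = 0.9279 vs 0.1407). Model A shows the stronger effect (|β₁| = 1.5281 vs 0.2543).

Model Comparison:

Which explains more variance? (R²)
- Model A: R² = 0.9279 → 92.79% of variance in satisfaction score explained
- Model B: R² = 0.1407 → 14.07% of variance in satisfaction score explained
- 0.9279 > 0.1407 → Model A has the better fit

Which has the larger per-minute effect? (|β₁|)
- Model A: β₁ = -1.5281 → predicted satisfaction score falls 1.5281 points per additional minute of wait time
- Model B: β₁ = -0.2543 → predicted satisfaction score falls 0.2543 points per additional minute of wait time
- |-1.5281| > |-0.2543| → Model A shows the stronger marginal effect

Note: The two samples could reflect different populations, time periods, or measurement quality.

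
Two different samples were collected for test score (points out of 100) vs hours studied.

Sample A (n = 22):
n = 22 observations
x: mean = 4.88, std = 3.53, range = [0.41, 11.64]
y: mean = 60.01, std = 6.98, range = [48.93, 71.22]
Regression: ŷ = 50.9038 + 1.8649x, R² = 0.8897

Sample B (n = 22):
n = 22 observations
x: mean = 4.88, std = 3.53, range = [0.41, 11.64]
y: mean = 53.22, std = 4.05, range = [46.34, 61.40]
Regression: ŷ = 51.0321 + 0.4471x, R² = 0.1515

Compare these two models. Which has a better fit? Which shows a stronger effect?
Model A has the better fit (R² = 0.8897 vs 0.1515). Model A shows the stronger effect (|β₁| = 1.8649 vs 0.4471).

Model Comparison:

Goodness of fit (R²):
- Model A: R² = 0.8897 → 88.97% of variance in test score explained
- Model B: R² = 0.1515 → 15.15% of variance in test score explained
- 0.8897 > 0.1515 → Model A has the better fit

Effect size (slope magnitude):
- Model A: β₁ = 1.8649 → predicted test score rises 1.8649 points per additional hour of study time
- Model B: β₁ = 0.4471 → predicted test score rises 0.4471 points per additional hour of study time
- |1.8649| > |0.4471| → Model A shows the stronger marginal effect

Notes:
- R² measures how tightly points cluster around the line; β₁ measures how steep the line is — they answer different questions.
- A steeper slope doesn't make a better model if the scatter around the line is large.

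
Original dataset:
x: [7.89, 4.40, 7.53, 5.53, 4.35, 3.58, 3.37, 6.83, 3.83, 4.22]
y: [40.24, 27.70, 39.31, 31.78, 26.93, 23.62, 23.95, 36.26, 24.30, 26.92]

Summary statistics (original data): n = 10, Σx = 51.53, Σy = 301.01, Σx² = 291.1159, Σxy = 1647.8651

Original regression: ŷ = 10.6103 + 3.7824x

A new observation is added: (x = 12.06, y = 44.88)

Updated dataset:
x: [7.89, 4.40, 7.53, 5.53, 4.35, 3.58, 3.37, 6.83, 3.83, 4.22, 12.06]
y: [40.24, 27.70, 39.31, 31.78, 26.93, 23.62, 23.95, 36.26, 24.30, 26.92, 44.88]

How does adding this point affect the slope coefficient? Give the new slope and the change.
Adding the point moves β₁ from 3.7824 to 2.7492, i.e. it decreases by 1.0332 (-27.3%).

The new point has HIGH LEVERAGE: x = 12.06 is far from the original mean x̄ = 51.53/10 ≈ 5.15 (original range [3.37, 7.89]).

Step 1: Update the sums with the new point (n goes from 10 to 11)
Σx  = 51.53 + 12.06 = 63.59
Σy  = 301.01 + 44.88 = 345.89
Σx² = 291.1159 + 12.06² = 291.1159 + 145.4436 = 436.5595
Σxy = 1647.8651 + 12.06×44.88 = 1647.8651 + 541.2528 = 2189.1179

Step 2: Recompute the slope with b₁ = (nΣxy − ΣxΣy) / (nΣx² − (Σx)²)
Numerator   = 11×2189.1179 − 63.59×345.89 = 24080.2969 − 21995.1451 = 2085.1518
Denominator = 11×436.5595 − 63.59² = 4802.1545 − 4043.6881 = 758.4664
b₁(new) = 2085.1518 / 758.4664 = 2.7492

(Same formula on the original sums: (10×1647.8651 − 51.53×301.01) / (10×291.1159 − 51.53²) = 967.6057 / 255.8181 = 3.7824, matching the given fit.)

Step 3: Change in slope
Δβ₁ = 2.7492 − 3.7824 = -1.0332
Relative change = -1.0332 / 3.7824 × 100% = -27.3%
→ the slope decreases when the point is added.

Because the point sits below the extension of the original line at a high-leverage x, it tilts the fit down.
In practice: check such a point for data-entry or measurement error; examine leverage (hᵢ) and Cook's distance rather than deleting it automatically.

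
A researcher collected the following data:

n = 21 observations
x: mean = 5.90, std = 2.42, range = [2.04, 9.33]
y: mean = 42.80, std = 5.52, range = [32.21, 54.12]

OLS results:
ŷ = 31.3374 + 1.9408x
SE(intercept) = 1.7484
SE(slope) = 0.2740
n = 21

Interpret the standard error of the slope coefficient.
The slope 1.9408 is pinned down to within about ±0.2740 (one SE) by these data — relative uncertainty 14.1%, i.e. precise.

SE(β̂₁) = 0.2740 says: if we drew many samples of n = 21 from the same population and refit each time, the fitted slopes would scatter with a standard deviation of roughly 0.2740 around the true β₁.

Relative precision:
- SE / |β̂₁| = 0.2740 / 1.9408 = 14.1%
- Rule of thumb (under 20%: precise; 20% to under 50%: moderately precise; 50% or more: imprecise) → precise

Link to the t-test: t = β̂₁ / SE(β̂₁) = 1.9408 / 0.2740 = 7.0832, the statistic for H₀: β₁ = 0.

What drives SE(β̂₁): larger n (here n = 21) → smaller SE.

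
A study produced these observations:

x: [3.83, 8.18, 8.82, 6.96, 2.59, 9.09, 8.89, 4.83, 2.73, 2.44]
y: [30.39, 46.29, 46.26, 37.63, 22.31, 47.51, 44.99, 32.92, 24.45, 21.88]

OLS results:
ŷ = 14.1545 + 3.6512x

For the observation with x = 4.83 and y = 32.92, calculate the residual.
Residual = 1.1302

The residual is the difference between the actual value and the predicted value:

Residual = y - ŷ

Step 1: Calculate predicted value
ŷ = 14.1545 + 3.6512 × 4.83
ŷ = 31.7898

Step 2: Calculate residual
Residual = 32.92 - 31.7898
Residual = 1.1302

The residual is positive, so the observed y = 32.92 sits above the regression line (the line underestimates it by 1.1302).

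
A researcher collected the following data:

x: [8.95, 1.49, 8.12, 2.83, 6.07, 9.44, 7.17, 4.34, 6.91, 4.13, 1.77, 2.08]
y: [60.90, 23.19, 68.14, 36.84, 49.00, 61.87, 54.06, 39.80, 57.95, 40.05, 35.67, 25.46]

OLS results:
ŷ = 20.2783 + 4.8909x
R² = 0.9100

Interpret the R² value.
The model explains 91.00% of the variance in y (R² = 0.9100), leaving 9.00% unexplained; the fit is strong.

The coefficient of determination R² is the fraction of the total variation in y that the fitted line accounts for.

Here R² = 0.9100:
- Explained: 91.00% of the variation in y
- Unexplained (residual): 100% − 91.00% = 9.00%
- Rule of thumb (below 0.3 weak; 0.3 to below 0.7 moderate; 0.7 and above strong) → strong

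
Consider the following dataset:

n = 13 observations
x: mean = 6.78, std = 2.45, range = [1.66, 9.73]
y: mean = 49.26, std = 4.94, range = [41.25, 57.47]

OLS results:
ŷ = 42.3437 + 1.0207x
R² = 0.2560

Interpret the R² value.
About 25.60% of the variability in y is accounted for by the regression on x (R² = 0.2560) — a weak linear fit.

The coefficient of determination R² is the fraction of the total variation in y that the fitted line accounts for.

Here R² = 0.2560:
- Explained: 25.60% of the variation in y
- Unexplained (residual): 100% − 25.60% = 74.40%
- Rule of thumb (below 0.3 weak; 0.3 to below 0.7 moderate; 0.7 and above strong) → weak

Note: R² says nothing about causation, and a high R² does not by itself mean the linear form is appropriate — check the residuals.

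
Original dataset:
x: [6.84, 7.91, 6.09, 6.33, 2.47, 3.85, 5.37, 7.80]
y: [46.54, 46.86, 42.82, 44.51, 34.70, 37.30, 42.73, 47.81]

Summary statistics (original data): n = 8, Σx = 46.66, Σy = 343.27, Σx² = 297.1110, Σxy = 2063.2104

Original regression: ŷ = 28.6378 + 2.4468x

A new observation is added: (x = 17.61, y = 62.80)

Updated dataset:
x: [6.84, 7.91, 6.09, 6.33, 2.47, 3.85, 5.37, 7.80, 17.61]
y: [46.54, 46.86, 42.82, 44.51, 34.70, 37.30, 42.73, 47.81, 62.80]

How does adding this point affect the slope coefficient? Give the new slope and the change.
Adding the point moves β₁ from 2.4468 to 1.8165, i.e. it decreases by 0.6303 (-25.8%).

The new point has HIGH LEVERAGE: x = 17.61 is far from the original mean x̄ = 46.66/8 ≈ 5.83 (original range [2.47, 7.91]).

Step 1: Update the sums with the new point (n goes from 8 to 9)
Σx  = 46.66 + 17.61 = 64.27
Σy  = 343.27 + 62.80 = 406.07
Σx² = 297.1110 + 17.61² = 297.1110 + 310.1121 = 607.2231
Σxy = 2063.2104 + 17.61×62.80 = 2063.2104 + 1105.9080 = 3169.1184

Step 2: Recompute the slope with b₁ = (nΣxy − ΣxΣy) / (nΣx² − (Σx)²)
Numerator   = 9×3169.1184 − 64.27×406.07 = 28522.0656 − 26098.1189 = 2423.9467
Denominator = 9×607.2231 − 64.27² = 5465.0079 − 4130.6329 = 1334.3750
b₁(new) = 2423.9467 / 1334.3750 = 1.8165

(Same formula on the original sums: (8×2063.2104 − 46.66×343.27) / (8×297.1110 − 46.66²) = 488.7050 / 199.7324 = 2.4468, matching the given fit.)

Step 3: Change in slope
Δβ₁ = 1.8165 − 2.4468 = -0.6303
Relative change = -0.6303 / 2.4468 × 100% = -25.8%
→ the slope decreases when the point is added.

Because the point sits below the extension of the original line at a high-leverage x, it tilts the fit down.
In practice: examine leverage (hᵢ) and Cook's distance rather than deleting it automatically.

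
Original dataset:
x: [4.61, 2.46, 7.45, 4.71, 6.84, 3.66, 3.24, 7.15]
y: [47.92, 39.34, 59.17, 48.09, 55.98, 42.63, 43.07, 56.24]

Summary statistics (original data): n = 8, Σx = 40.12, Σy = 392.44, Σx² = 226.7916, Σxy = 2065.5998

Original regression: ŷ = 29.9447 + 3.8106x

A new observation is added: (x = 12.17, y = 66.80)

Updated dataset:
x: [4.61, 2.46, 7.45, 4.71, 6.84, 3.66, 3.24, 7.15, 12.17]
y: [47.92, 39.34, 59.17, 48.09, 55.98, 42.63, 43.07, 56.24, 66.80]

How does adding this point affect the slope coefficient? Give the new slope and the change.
New slope β₁ = 2.9590 versus 3.8106 before: a change of -0.8516 (-22.3%).

x = 12.17 lies well outside the original x-range [2.46, 7.45] (x̄ ≈ 5.02), so this observation has high leverage and can move the slope substantially.

Step 1: Update the sums with the new point (n goes from 8 to 9)
Σx  = 40.12 + 12.17 = 52.29
Σy  = 392.44 + 66.80 = 459.24
Σx² = 226.7916 + 12.17² = 226.7916 + 148.1089 = 374.9005
Σxy = 2065.5998 + 12.17×66.80 = 2065.5998 + 812.9560 = 2878.5558

Step 2: Recompute the slope with b₁ = (nΣxy − ΣxΣy) / (nΣx² − (Σx)²)
Numerator   = 9×2878.5558 − 52.29×459.24 = 25907.0022 − 24013.6596 = 1893.3426
Denominator = 9×374.9005 − 52.29² = 3374.1045 − 2734.2441 = 639.8604
b₁(new) = 1893.3426 / 639.8604 = 2.9590

(Same formula on the original sums: (8×2065.5998 − 40.12×392.44) / (8×226.7916 − 40.12²) = 780.1056 / 204.7184 = 3.8106, matching the given fit.)

Step 3: Change in slope
Δβ₁ = 2.9590 − 3.8106 = -0.8516
Relative change = -0.8516 / 3.8106 × 100% = -22.3%
→ the slope decreases when the point is added.

Because the point sits below the extension of the original line at a high-leverage x, it tilts the fit down.
In practice: refit with and without it and report both if conclusions differ; check such a point for data-entry or measurement error.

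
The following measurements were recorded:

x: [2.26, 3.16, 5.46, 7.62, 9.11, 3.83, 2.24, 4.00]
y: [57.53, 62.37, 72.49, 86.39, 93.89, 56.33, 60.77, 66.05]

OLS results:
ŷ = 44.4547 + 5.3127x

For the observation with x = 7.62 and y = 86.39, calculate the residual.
Residual = 1.4525

The residual is the difference between the actual value and the predicted value:

Residual = y - ŷ

Step 1: Calculate predicted value
ŷ = 44.4547 + 5.3127 × 7.62
ŷ = 84.9375

Step 2: Calculate residual
Residual = 86.39 - 84.9375
Residual = 1.4525

The residual is positive, so the observed y = 86.39 sits above the regression line (the line underestimates it by 1.4525).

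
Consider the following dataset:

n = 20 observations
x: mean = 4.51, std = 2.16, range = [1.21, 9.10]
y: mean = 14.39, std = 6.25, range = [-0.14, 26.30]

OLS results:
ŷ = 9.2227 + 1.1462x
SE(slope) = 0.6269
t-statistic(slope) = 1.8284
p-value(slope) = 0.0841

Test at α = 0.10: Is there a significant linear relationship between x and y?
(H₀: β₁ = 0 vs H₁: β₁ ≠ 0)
Reject H₀: p-value = 0.0841 < α = 0.10. The linear relationship is significant at the 10% level.

Hypothesis test for the slope coefficient:

H₀: β₁ = 0 (no linear relationship)
H₁: β₁ ≠ 0 (linear relationship exists)

Test statistic: t = β̂₁ / SE(β̂₁) = 1.1462 / 0.6269 = 1.8284

p = 0.0841: how often a slope estimate this far from 0 (in SE units) would arise by chance if β₁ were truly 0.

Decision rule: reject H₀ if p-value < α.
p-value = 0.0841 < α = 0.10 → reject H₀.

Conclusion: the linear association between x and y is significant at the 10% level.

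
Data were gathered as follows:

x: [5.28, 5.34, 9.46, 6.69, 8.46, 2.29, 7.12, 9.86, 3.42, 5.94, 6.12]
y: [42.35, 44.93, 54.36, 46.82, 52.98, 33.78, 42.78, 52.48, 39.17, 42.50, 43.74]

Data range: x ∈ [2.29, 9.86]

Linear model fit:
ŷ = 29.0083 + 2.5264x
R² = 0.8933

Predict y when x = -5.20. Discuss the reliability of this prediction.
ŷ = 15.8710 (extrapolation — x = -5.20 lies outside [2.29, 9.86], so reliability is low).

Prediction calculation:
ŷ = 29.0083 + 2.5264 × (-5.20)
ŷ = 15.8710

Reliability:
- Data range: x ∈ [2.29, 9.86]
- Prediction point: x = -5.20 is 7.49 units below the observed range → this is EXTRAPOLATION, not interpolation

Why that matters here:
- The linear relationship may not hold outside the observed range
- The standard error of prediction grows with (x − x̄)², and x = -5.20 is far from x̄ = 6.36

Report the number if required, but flag clearly that it is an extrapolation.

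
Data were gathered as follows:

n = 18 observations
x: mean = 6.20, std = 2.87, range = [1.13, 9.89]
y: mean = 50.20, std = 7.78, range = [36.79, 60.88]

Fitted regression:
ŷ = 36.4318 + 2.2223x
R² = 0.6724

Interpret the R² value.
The model explains 67.24% of the variance in y (R² = 0.6724), leaving 32.76% unexplained; the fit is moderate.

The coefficient of determination R² is the fraction of the total variation in y that the fitted line accounts for.

Here R² = 0.6724:
- Explained: 67.24% of the variation in y
- Unexplained (residual): 100% − 67.24% = 32.76%
- Rule of thumb (below 0.3 weak; 0.3 to below 0.7 moderate; 0.7 and above strong) → moderate

Equivalently, for simple linear regression R² = r², so |r| = √0.6724 ≈ 0.8200.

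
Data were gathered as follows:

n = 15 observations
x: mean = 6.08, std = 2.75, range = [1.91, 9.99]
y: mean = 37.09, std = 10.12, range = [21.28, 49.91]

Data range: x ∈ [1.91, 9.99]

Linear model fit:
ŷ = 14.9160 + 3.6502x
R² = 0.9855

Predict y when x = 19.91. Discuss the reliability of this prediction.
The equation gives ŷ = 87.5915; however x = 19.91 is 9.92 units above the observed range, so this extrapolated value should not be trusted.

Prediction calculation:
ŷ = 14.9160 + 3.6502 × 19.91
ŷ = 87.5915

Reliability:
- Data range: x ∈ [1.91, 9.99]
- Prediction point: x = 19.91 is 9.92 units above the observed range → this is EXTRAPOLATION, not interpolation

Why that matters here:
- Real relationships often flatten, saturate, or turn nonlinear at extremes
- There are no observations near this x to validate the fitted line there
- R² describes fit only over the sampled x values; it says nothing about behaviour beyond them

The R² = 0.9855 only validates the fit within [1.91, 9.99]; treat ŷ = 87.5915 with caution.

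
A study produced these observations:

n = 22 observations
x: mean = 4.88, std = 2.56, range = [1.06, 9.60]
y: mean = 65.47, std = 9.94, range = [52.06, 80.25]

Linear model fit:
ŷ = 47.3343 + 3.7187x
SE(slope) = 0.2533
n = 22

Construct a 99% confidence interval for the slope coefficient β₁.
The 99% CI for β₁ is (2.9980, 4.4394)

Confidence interval for the slope:

The 99% CI for β₁ is: β̂₁ ± t*(α/2, n-2) × SE(β̂₁)

Step 1: Find critical t-value
- Confidence level = 0.99
- Degrees of freedom = n - 2 = 22 - 2 = 20
- t*(α/2, 20) = 2.8453

Step 2: Calculate margin of error
Margin = 2.8453 × 0.2533 = 0.7207

Step 3: Construct interval
CI = 3.7187 ± 0.7207
CI = (2.9980, 4.4394)

Interpretation: We are 99% confident that the true slope β₁ lies between 2.9980 and 4.4394.
The interval does not include 0, suggesting a significant linear relationship.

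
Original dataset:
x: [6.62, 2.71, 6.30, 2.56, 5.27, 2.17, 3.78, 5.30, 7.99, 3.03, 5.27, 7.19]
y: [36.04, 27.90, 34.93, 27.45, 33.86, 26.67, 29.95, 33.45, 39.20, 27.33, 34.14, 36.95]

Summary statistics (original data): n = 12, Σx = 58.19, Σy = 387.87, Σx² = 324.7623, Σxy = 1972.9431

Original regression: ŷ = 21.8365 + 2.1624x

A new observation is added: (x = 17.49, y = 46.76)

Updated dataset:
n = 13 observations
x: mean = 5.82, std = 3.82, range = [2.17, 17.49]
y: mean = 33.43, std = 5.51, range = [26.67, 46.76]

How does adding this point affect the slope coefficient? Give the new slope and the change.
The slope changes from 2.1624 to 1.3707 (change of -0.7917, or -36.6%).

x = 17.49 lies well outside the original x-range [2.17, 7.99] (x̄ ≈ 4.85), so this observation has high leverage and can move the slope substantially.

Step 1: Update the sums with the new point (n goes from 12 to 13)
Σx  = 58.19 + 17.49 = 75.68
Σy  = 387.87 + 46.76 = 434.63
Σx² = 324.7623 + 17.49² = 324.7623 + 305.9001 = 630.6624
Σxy = 1972.9431 + 17.49×46.76 = 1972.9431 + 817.8324 = 2790.7755

Step 2: Recompute the slope with b₁ = (nΣxy − ΣxΣy) / (nΣx² − (Σx)²)
Numerator   = 13×2790.7755 − 75.68×434.63 = 36280.0815 − 32892.7984 = 3387.2831
Denominator = 13×630.6624 − 75.68² = 8198.6112 − 5727.4624 = 2471.1488
b₁(new) = 3387.2831 / 2471.1488 = 1.3707

(Same formula on the original sums: (12×1972.9431 − 58.19×387.87) / (12×324.7623 − 58.19²) = 1105.1619 / 511.0715 = 2.1624, matching the given fit.)

Step 3: Change in slope
Δβ₁ = 1.3707 − 2.1624 = -0.7917
Relative change = -0.7917 / 2.1624 × 100% = -36.6%
→ the slope decreases when the point is added.

Because the point sits below the extension of the original line at a high-leverage x, it tilts the fit down.
In practice: check such a point for data-entry or measurement error.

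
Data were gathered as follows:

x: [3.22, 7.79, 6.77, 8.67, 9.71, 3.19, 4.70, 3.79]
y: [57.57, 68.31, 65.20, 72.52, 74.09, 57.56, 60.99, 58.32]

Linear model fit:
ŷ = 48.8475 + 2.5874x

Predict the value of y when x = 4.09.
ŷ = 59.4300

Plug x = 4.09 into the fitted line:

ŷ = 48.8475 + 2.5874 × 4.09
ŷ = 48.8475 + 10.5825
ŷ = 59.4300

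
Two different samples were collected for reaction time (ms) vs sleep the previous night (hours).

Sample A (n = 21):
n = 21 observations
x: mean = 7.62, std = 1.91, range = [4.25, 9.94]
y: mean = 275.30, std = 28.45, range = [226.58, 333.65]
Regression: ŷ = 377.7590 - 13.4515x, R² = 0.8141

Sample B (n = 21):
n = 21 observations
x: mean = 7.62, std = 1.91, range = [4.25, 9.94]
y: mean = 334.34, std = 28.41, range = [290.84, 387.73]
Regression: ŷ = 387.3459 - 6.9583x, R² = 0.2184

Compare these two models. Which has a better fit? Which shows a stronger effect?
Model A has the better fit (R² = 0.8141 vs 0.2184). Model A shows the stronger effect (|β₁| = 13.4515 vs 6.9583).

Model Comparison:

Goodness of fit (R²):
- Model A: R² = 0.8141 → 81.41% of variance in reaction time explained
- Model B: R² = 0.2184 → 21.84% of variance in reaction time explained
- 0.8141 > 0.2184 → Model A has the better fit

Effect size (slope magnitude):
- Model A: β₁ = -13.4515 → predicted reaction time falls 13.4515 ms per additional hour of sleep
- Model B: β₁ = -6.9583 → predicted reaction time falls 6.9583 ms per additional hour of sleep
- |-13.4515| > |-6.9583| → Model A shows the stronger marginal effect

Notes:
- A better fit (higher R²) doesn't necessarily mean a more important relationship.
- A steeper slope doesn't make a better model if the scatter around the line is large.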